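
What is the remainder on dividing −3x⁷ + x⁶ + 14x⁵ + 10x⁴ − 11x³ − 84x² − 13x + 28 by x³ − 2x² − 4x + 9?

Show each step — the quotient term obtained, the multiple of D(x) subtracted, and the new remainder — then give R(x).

Step 1: lead(−3x⁷ + x⁶ + 14x⁵ + 10x⁴ − 11x³ − 84x² − 13x + 28) ÷ lead(D) = −3x⁷ ÷ x³ = −3x⁴. Subtract (−3x⁴)·D = −3x⁷ + 6x⁶ + 12x⁵ − 27x⁴. Remainder: −5x⁶ + 2x⁵ + 37x⁴ − 11x³ − 84x² − 13x + 28.
Step 2: lead(−5x⁶ + 2x⁵ + 37x⁴ − 11x³ − 84x² − 13x + 28) ÷ lead(D) = −5x⁶ ÷ x³ = −5x³. Subtract (−5x³)·D = −5x⁶ + 10x⁵ + 20x⁴ − 45x³. Remainder: −8x⁵ + 17x⁴ + 34x³ − 84x² − 13x + 28.
Step 3: lead(−8x⁵ + 17x⁴ + 34x³ − 84x² − 13x + 28) ÷ lead(D) = −8x⁵ ÷ x³ = −8x². Subtract (−8x²)·D = −8x⁵ + 16x⁴ + 32x³ − 72x². Remainder: x⁴ + 2x³ − 12x² − 13x + 28.
Step 4: lead(x⁴ + 2x³ − 12x² − 13x + 28) ÷ lead(D) = x⁴ ÷ x³ = x. Subtract (x)·D = x⁴ − 2x³ − 4x² + 9x. Remainder: 4x³ − 8x² − 22x + 28.
Step 5: lead(4x³ − 8x² − 22x + 28) ÷ lead(D) = 4x³ ÷ x³ = 4. Subtract (4)·D = 4x³ − 8x² − 16x + 36. Remainder: −6x − 8.

R(x) = −6x − 8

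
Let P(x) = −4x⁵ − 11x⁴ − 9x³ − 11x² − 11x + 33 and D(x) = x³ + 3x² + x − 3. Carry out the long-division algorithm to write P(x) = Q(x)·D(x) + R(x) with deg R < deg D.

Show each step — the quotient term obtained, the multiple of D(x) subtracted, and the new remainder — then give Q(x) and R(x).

Q(x) = −4x² + x − 8; R(x) = 9

Step 1: lead(−4x⁵ − 11x⁴ − 9x³ − 11x² − 11x + 33) ÷ lead(D) = −4x⁵ ÷ x³ = −4x². Subtract (−4x²)·D = −4x⁵ − 12x⁴ − 4x³ + 12x². Remainder: x⁴ − 5x³ − 23x² − 11x + 33.
Step 2: lead(x⁴ − 5x³ − 23x² − 11x + 33) ÷ lead(D) = x⁴ ÷ x³ = x. Subtract (x)·D = x⁴ + 3x³ + x² − 3x. Remainder: −8x³ − 24x² − 8x + 33.
Step 3: lead(−8x³ − 24x² − 8x + 33) ÷ lead(D) = −8x³ ÷ x³ = −8. Subtract (−8)·D = −8x³ − 24x² − 8x + 24. Remainder: 9.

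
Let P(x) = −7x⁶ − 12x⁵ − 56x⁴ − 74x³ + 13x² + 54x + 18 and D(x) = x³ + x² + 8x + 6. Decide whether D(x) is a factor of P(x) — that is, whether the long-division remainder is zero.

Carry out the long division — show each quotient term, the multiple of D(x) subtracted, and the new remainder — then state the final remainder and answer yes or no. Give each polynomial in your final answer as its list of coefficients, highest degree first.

Step 1: lead(−7x⁶ − 12x⁵ − 56x⁴ − 74x³ + 13x² + 54x + 18) ÷ lead(D) = −7x⁶ ÷ x³ = −7x³. Subtract (−7x³)·D = −7x⁶ − 7x⁵ − 56x⁴ − 42x³. Remainder: −5x⁵ − 32x³ + 13x² + 54x + 18.
Step 2: lead(−5x⁵ − 32x³ + 13x² + 54x + 18) ÷ lead(D) = −5x⁵ ÷ x³ = −5x². Subtract (−5x²)·D = −5x⁵ − 5x⁴ − 40x³ − 30x². Remainder: 5x⁴ + 8x³ + 43x² + 54x + 18.
Step 3: lead(5x⁴ + 8x³ + 43x² + 54x + 18) ÷ lead(D) = 5x⁴ ÷ x³ = 5x. Subtract (5x)·D = 5x⁴ + 5x³ + 40x² + 30x. Remainder: 3x³ + 3x² + 24x + 18.
Step 4: lead(3x³ + 3x² + 24x + 18) ÷ lead(D) = 3x³ ÷ x³ = 3. Subtract (3)·D = 3x³ + 3x² + 24x + 18. Remainder: 0.

R = [0], so D(x) is a factor of P(x). yes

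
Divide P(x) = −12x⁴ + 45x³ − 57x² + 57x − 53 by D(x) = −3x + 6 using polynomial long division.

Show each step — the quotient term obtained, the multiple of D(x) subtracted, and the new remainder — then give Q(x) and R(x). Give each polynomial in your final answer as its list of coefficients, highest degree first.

Q = [4, -7, 5, -9]; R = [1]

Step 1: lead(−12x⁴ + 45x³ − 57x² + 57x − 53) ÷ lead(D) = −12x⁴ ÷ −3x = 4x³. Subtract (4x³)·D = −12x⁴ + 24x³. Remainder: 21x³ − 57x² + 57x − 53.
Step 2: lead(21x³ − 57x² + 57x − 53) ÷ lead(D) = 21x³ ÷ −3x = −7x². Subtract (−7x²)·D = 21x³ − 42x². Remainder: −15x² + 57x − 53.
Step 3: lead(−15x² + 57x − 53) ÷ lead(D) = −15x² ÷ −3x = 5x. Subtract (5x)·D = −15x² + 30x. Remainder: 27x − 53.
Step 4: lead(27x − 53) ÷ lead(D) = 27x ÷ −3x = −9. Subtract (−9)·D = 27x − 54. Remainder: 1.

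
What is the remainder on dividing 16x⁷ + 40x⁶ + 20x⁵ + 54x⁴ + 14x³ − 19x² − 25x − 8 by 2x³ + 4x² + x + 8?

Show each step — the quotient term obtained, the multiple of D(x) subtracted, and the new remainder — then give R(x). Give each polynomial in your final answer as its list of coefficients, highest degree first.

R = [8, 1, 8]

Step 1: lead(16x⁷ + 40x⁶ + 20x⁵ + 54x⁴ + 14x³ − 19x² − 25x − 8) ÷ lead(D) = 16x⁷ ÷ 2x³ = 8x⁴. Subtract (8x⁴)·D = 16x⁷ + 32x⁶ + 8x⁵ + 64x⁴. Remainder: 8x⁶ + 12x⁵ − 10x⁴ + 14x³ − 19x² − 25x − 8.
Step 2: lead(8x⁶ + 12x⁵ − 10x⁴ + 14x³ − 19x² − 25x − 8) ÷ lead(D) = 8x⁶ ÷ 2x³ = 4x³. Subtract (4x³)·D = 8x⁶ + 16x⁵ + 4x⁴ + 32x³. Remainder: −4x⁵ − 14x⁴ − 18x³ − 19x² − 25x − 8.
Step 3: lead(−4x⁵ − 14x⁴ − 18x³ − 19x² − 25x − 8) ÷ lead(D) = −4x⁵ ÷ 2x³ = −2x². Subtract (−2x²)·D = −4x⁵ − 8x⁴ − 2x³ − 16x². Remainder: −6x⁴ − 16x³ − 3x² − 25x − 8.
Step 4: lead(−6x⁴ − 16x³ − 3x² − 25x − 8) ÷ lead(D) = −6x⁴ ÷ 2x³ = −3x. Subtract (−3x)·D = −6x⁴ − 12x³ − 3x² − 24x. Remainder: −4x³ − x − 8.
Step 5: lead(−4x³ − x − 8) ÷ lead(D) = −4x³ ÷ 2x³ = −2. Subtract (−2)·D = −4x³ − 8x² − 2x − 16. Remainder: 8x² + x + 8.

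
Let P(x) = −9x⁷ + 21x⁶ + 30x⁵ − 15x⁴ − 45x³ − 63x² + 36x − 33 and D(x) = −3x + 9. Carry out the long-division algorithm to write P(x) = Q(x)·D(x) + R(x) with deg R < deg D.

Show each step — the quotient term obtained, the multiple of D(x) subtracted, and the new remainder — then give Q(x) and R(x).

Step 1: lead(−9x⁷ + 21x⁶ + 30x⁵ − 15x⁴ − 45x³ − 63x² + 36x − 33) ÷ lead(D) = −9x⁷ ÷ −3x = 3x⁶. Subtract (3x⁶)·D = −9x⁷ + 27x⁶. Remainder: −6x⁶ + 30x⁵ − 15x⁴ − 45x³ − 63x² + 36x − 33.
Step 2: lead(−6x⁶ + 30x⁵ − 15x⁴ − 45x³ − 63x² + 36x − 33) ÷ lead(D) = −6x⁶ ÷ −3x = 2x⁵. Subtract (2x⁵)·D = −6x⁶ + 18x⁵. Remainder: 12x⁵ − 15x⁴ − 45x³ − 63x² + 36x − 33.
Step 3: lead(12x⁵ − 15x⁴ − 45x³ − 63x² + 36x − 33) ÷ lead(D) = 12x⁵ ÷ −3x = −4x⁴. Subtract (−4x⁴)·D = 12x⁵ − 36x⁴. Remainder: 21x⁴ − 45x³ − 63x² + 36x − 33.
Step 4: lead(21x⁴ − 45x³ − 63x² + 36x − 33) ÷ lead(D) = 21x⁴ ÷ −3x = −7x³. Subtract (−7x³)·D = 21x⁴ − 63x³. Remainder: 18x³ − 63x² + 36x − 33.
Step 5: lead(18x³ − 63x² + 36x − 33) ÷ lead(D) = 18x³ ÷ −3x = −6x². Subtract (−6x²)·D = 18x³ − 54x². Remainder: −9x² + 36x − 33.
Step 6: lead(−9x² + 36x − 33) ÷ lead(D) = −9x² ÷ −3x = 3x. Subtract (3x)·D = −9x² + 27x. Remainder: 9x − 33.
Step 7: lead(9x − 33) ÷ lead(D) = 9x ÷ −3x = −3. Subtract (−3)·D = 9x − 27. Remainder: −6.

Q(x) = 3x⁶ + 2x⁵ − 4x⁴ − 7x³ − 6x² + 3x − 3; R(x) = −6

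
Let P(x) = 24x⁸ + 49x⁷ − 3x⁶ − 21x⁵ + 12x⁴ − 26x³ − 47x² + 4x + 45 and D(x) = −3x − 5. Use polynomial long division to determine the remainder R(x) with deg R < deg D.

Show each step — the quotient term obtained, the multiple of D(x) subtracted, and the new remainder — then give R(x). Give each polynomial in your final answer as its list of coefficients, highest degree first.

R = [5]

Step 1: lead(24x⁸ + 49x⁷ − 3x⁶ − 21x⁵ + 12x⁴ − 26x³ − 47x² + 4x + 45) ÷ lead(D) = 24x⁸ ÷ −3x = −8x⁷. Subtract (−8x⁷)·D = 24x⁸ + 40x⁷. Remainder: 9x⁷ − 3x⁶ − 21x⁵ + 12x⁴ − 26x³ − 47x² + 4x + 45.
Step 2: lead(9x⁷ − 3x⁶ − 21x⁵ + 12x⁴ − 26x³ − 47x² + 4x + 45) ÷ lead(D) = 9x⁷ ÷ −3x = −3x⁶. Subtract (−3x⁶)·D = 9x⁷ + 15x⁶. Remainder: −18x⁶ − 21x⁵ + 12x⁴ − 26x³ − 47x² + 4x + 45.
Step 3: lead(−18x⁶ − 21x⁵ + 12x⁴ − 26x³ − 47x² + 4x + 45) ÷ lead(D) = −18x⁶ ÷ −3x = 6x⁵. Subtract (6x⁵)·D = −18x⁶ − 30x⁵. Remainder: 9x⁵ + 12x⁴ − 26x³ − 47x² + 4x + 45.
Step 4: lead(9x⁵ + 12x⁴ − 26x³ − 47x² + 4x + 45) ÷ lead(D) = 9x⁵ ÷ −3x = −3x⁴. Subtract (−3x⁴)·D = 9x⁵ + 15x⁴. Remainder: −3x⁴ − 26x³ − 47x² + 4x + 45.
Step 5: lead(−3x⁴ − 26x³ − 47x² + 4x + 45) ÷ lead(D) = −3x⁴ ÷ −3x = x³. Subtract (x³)·D = −3x⁴ − 5x³. Remainder: −21x³ − 47x² + 4x + 45.
Step 6: lead(−21x³ − 47x² + 4x + 45) ÷ lead(D) = −21x³ ÷ −3x = 7x². Subtract (7x²)·D = −21x³ − 35x². Remainder: −12x² + 4x + 45.
Step 7: lead(−12x² + 4x + 45) ÷ lead(D) = −12x² ÷ −3x = 4x. Subtract (4x)·D = −12x² − 20x. Remainder: 24x + 45.
Step 8: lead(24x + 45) ÷ lead(D) = 24x ÷ −3x = −8. Subtract (−8)·D = 24x + 40. Remainder: 5.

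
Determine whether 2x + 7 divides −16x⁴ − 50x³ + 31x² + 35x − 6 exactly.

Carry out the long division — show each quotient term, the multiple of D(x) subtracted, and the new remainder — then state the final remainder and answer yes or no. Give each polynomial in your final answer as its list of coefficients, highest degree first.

Step 1: lead(−16x⁴ − 50x³ + 31x² + 35x − 6) ÷ lead(D) = −16x⁴ ÷ 2x = −8x³. Subtract (−8x³)·D = −16x⁴ − 56x³. Remainder: 6x³ + 31x² + 35x − 6.
Step 2: lead(6x³ + 31x² + 35x − 6) ÷ lead(D) = 6x³ ÷ 2x = 3x². Subtract (3x²)·D = 6x³ + 21x². Remainder: 10x² + 35x − 6.
Step 3: lead(10x² + 35x − 6) ÷ lead(D) = 10x² ÷ 2x = 5x. Subtract (5x)·D = 10x² + 35x. Remainder: −6.

R = [-6], so D(x) is not a factor of P(x). no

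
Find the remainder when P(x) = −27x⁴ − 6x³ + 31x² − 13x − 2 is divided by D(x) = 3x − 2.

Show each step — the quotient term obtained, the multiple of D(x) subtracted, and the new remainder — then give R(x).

R(x) = −4

Step 1: lead(−27x⁴ − 6x³ + 31x² − 13x − 2) ÷ lead(D) = −27x⁴ ÷ 3x = −9x³. Subtract (−9x³)·D = −27x⁴ + 18x³. Remainder: −24x³ + 31x² − 13x − 2.
Step 2: lead(−24x³ + 31x² − 13x − 2) ÷ lead(D) = −24x³ ÷ 3x = −8x². Subtract (−8x²)·D = −24x³ + 16x². Remainder: 15x² − 13x − 2.
Step 3: lead(15x² − 13x − 2) ÷ lead(D) = 15x² ÷ 3x = 5x. Subtract (5x)·D = 15x² − 10x. Remainder: −3x − 2.
Step 4: lead(−3x − 2) ÷ lead(D) = −3x ÷ 3x = −1. Subtract (−1)·D = −3x + 2. Remainder: −4.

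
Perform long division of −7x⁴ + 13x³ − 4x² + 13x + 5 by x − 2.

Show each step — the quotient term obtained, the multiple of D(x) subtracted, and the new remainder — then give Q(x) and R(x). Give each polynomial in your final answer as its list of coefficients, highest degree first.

Q = [-7, -1, -6, 1]; R = [7]

Step 1: lead(−7x⁴ + 13x³ − 4x² + 13x + 5) ÷ lead(D) = −7x⁴ ÷ x = −7x³. Subtract (−7x³)·D = −7x⁴ + 14x³. Remainder: −x³ − 4x² + 13x + 5.
Step 2: lead(−x³ − 4x² + 13x + 5) ÷ lead(D) = −x³ ÷ x = −x². Subtract (−x²)·D = −x³ + 2x². Remainder: −6x² + 13x + 5.
Step 3: lead(−6x² + 13x + 5) ÷ lead(D) = −6x² ÷ x = −6x. Subtract (−6x)·D = −6x² + 12x. Remainder: x + 5.
Step 4: lead(x + 5) ÷ lead(D) = x ÷ x = 1. Subtract (1)·D = x − 2. Remainder: 7.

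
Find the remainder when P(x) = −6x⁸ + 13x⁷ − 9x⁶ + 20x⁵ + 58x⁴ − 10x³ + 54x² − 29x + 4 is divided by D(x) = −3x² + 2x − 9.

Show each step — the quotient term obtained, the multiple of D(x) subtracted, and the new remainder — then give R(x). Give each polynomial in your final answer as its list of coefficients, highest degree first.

Step 1: lead(−6x⁸ + 13x⁷ − 9x⁶ + 20x⁵ + 58x⁴ − 10x³ + 54x² − 29x + 4) ÷ lead(D) = −6x⁸ ÷ −3x² = 2x⁶. Subtract (2x⁶)·D = −6x⁸ + 4x⁷ − 18x⁶. Remainder: 9x⁷ + 9x⁶ + 20x⁵ + 58x⁴ − 10x³ + 54x² − 29x + 4.
Step 2: lead(9x⁷ + 9x⁶ + 20x⁵ + 58x⁴ − 10x³ + 54x² − 29x + 4) ÷ lead(D) = 9x⁷ ÷ −3x² = −3x⁵. Subtract (−3x⁵)·D = 9x⁷ − 6x⁶ + 27x⁵. Remainder: 15x⁶ − 7x⁵ + 58x⁴ − 10x³ + 54x² − 29x + 4.
Step 3: lead(15x⁶ − 7x⁵ + 58x⁴ − 10x³ + 54x² − 29x + 4) ÷ lead(D) = 15x⁶ ÷ −3x² = −5x⁴. Subtract (−5x⁴)·D = 15x⁶ − 10x⁵ + 45x⁴. Remainder: 3x⁵ + 13x⁴ − 10x³ + 54x² − 29x + 4.
Step 4: lead(3x⁵ + 13x⁴ − 10x³ + 54x² − 29x + 4) ÷ lead(D) = 3x⁵ ÷ −3x² = −x³. Subtract (−x³)·D = 3x⁵ − 2x⁴ + 9x³. Remainder: 15x⁴ − 19x³ + 54x² − 29x + 4.
Step 5: lead(15x⁴ − 19x³ + 54x² − 29x + 4) ÷ lead(D) = 15x⁴ ÷ −3x² = −5x². Subtract (−5x²)·D = 15x⁴ − 10x³ + 45x². Remainder: −9x³ + 9x² − 29x + 4.
Step 6: lead(−9x³ + 9x² − 29x + 4) ÷ lead(D) = −9x³ ÷ −3x² = 3x. Subtract (3x)·D = −9x³ + 6x² − 27x. Remainder: 3x² − 2x + 4.
Step 7: lead(3x² − 2x + 4) ÷ lead(D) = 3x² ÷ −3x² = −1. Subtract (−1)·D = 3x² − 2x + 9. Remainder: −5.

R = [-5]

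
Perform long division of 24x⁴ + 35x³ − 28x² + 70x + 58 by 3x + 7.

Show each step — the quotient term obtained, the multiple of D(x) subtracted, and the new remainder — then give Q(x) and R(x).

Q(x) = 8x³ − 7x² + 7x + 7; R(x) = 9

Step 1: lead(24x⁴ + 35x³ − 28x² + 70x + 58) ÷ lead(D) = 24x⁴ ÷ 3x = 8x³. Subtract (8x³)·D = 24x⁴ + 56x³. Remainder: −21x³ − 28x² + 70x + 58.
Step 2: lead(−21x³ − 28x² + 70x + 58) ÷ lead(D) = −21x³ ÷ 3x = −7x². Subtract (−7x²)·D = −21x³ − 49x². Remainder: 21x² + 70x + 58.
Step 3: lead(21x² + 70x + 58) ÷ lead(D) = 21x² ÷ 3x = 7x. Subtract (7x)·D = 21x² + 49x. Remainder: 21x + 58.
Step 4: lead(21x + 58) ÷ lead(D) = 21x ÷ 3x = 7. Subtract (7)·D = 21x + 49. Remainder: 9.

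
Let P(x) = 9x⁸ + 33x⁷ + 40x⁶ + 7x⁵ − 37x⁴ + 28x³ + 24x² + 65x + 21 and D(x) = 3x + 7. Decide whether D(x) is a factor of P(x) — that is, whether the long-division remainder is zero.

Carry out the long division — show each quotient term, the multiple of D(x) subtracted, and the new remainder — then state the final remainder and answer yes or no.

Step 1: lead(9x⁸ + 33x⁷ + 40x⁶ + 7x⁵ − 37x⁴ + 28x³ + 24x² + 65x + 21) ÷ lead(D) = 9x⁸ ÷ 3x = 3x⁷. Subtract (3x⁷)·D = 9x⁸ + 21x⁷. Remainder: 12x⁷ + 40x⁶ + 7x⁵ − 37x⁴ + 28x³ + 24x² + 65x + 21.
Step 2: lead(12x⁷ + 40x⁶ + 7x⁵ − 37x⁴ + 28x³ + 24x² + 65x + 21) ÷ lead(D) = 12x⁷ ÷ 3x = 4x⁶. Subtract (4x⁶)·D = 12x⁷ + 28x⁶. Remainder: 12x⁶ + 7x⁵ − 37x⁴ + 28x³ + 24x² + 65x + 21.
Step 3: lead(12x⁶ + 7x⁵ − 37x⁴ + 28x³ + 24x² + 65x + 21) ÷ lead(D) = 12x⁶ ÷ 3x = 4x⁵. Subtract (4x⁵)·D = 12x⁶ + 28x⁵. Remainder: −21x⁵ − 37x⁴ + 28x³ + 24x² + 65x + 21.
Step 4: lead(−21x⁵ − 37x⁴ + 28x³ + 24x² + 65x + 21) ÷ lead(D) = −21x⁵ ÷ 3x = −7x⁴. Subtract (−7x⁴)·D = −21x⁵ − 49x⁴. Remainder: 12x⁴ + 28x³ + 24x² + 65x + 21.
Step 5: lead(12x⁴ + 28x³ + 24x² + 65x + 21) ÷ lead(D) = 12x⁴ ÷ 3x = 4x³. Subtract (4x³)·D = 12x⁴ + 28x³. Remainder: 24x² + 65x + 21.
Step 6: lead(24x² + 65x + 21) ÷ lead(D) = 24x² ÷ 3x = 8x. Subtract (8x)·D = 24x² + 56x. Remainder: 9x + 21.
Step 7: lead(9x + 21) ÷ lead(D) = 9x ÷ 3x = 3. Subtract (3)·D = 9x + 21. Remainder: 0.

R(x) = 0, so D(x) is a factor of P(x). yes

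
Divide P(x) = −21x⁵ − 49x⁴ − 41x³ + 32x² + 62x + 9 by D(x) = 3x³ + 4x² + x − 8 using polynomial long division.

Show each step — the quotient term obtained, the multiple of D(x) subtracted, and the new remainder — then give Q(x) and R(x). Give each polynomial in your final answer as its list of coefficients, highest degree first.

Step 1: lead(−21x⁵ − 49x⁴ − 41x³ + 32x² + 62x + 9) ÷ lead(D) = −21x⁵ ÷ 3x³ = −7x². Subtract (−7x²)·D = −21x⁵ − 28x⁴ − 7x³ + 56x². Remainder: −21x⁴ − 34x³ − 24x² + 62x + 9.
Step 2: lead(−21x⁴ − 34x³ − 24x² + 62x + 9) ÷ lead(D) = −21x⁴ ÷ 3x³ = −7x. Subtract (−7x)·D = −21x⁴ − 28x³ − 7x² + 56x. Remainder: −6x³ − 17x² + 6x + 9.
Step 3: lead(−6x³ − 17x² + 6x + 9) ÷ lead(D) = −6x³ ÷ 3x³ = −2. Subtract (−2)·D = −6x³ − 8x² − 2x + 16. Remainder: −9x² + 8x − 7.

Q = [-7, -7, -2]; R = [-9, 8, -7]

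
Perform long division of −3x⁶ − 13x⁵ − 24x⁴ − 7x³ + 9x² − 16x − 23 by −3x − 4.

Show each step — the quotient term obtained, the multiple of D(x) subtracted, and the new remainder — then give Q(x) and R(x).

Q(x) = x⁵ + 3x⁴ + 4x³ − 3x² + x + 4; R(x) = −7

Step 1: lead(−3x⁶ − 13x⁵ − 24x⁴ − 7x³ + 9x² − 16x − 23) ÷ lead(D) = −3x⁶ ÷ −3x = x⁵. Subtract (x⁵)·D = −3x⁶ − 4x⁵. Remainder: −9x⁵ − 24x⁴ − 7x³ + 9x² − 16x − 23.
Step 2: lead(−9x⁵ − 24x⁴ − 7x³ + 9x² − 16x − 23) ÷ lead(D) = −9x⁵ ÷ −3x = 3x⁴. Subtract (3x⁴)·D = −9x⁵ − 12x⁴. Remainder: −12x⁴ − 7x³ + 9x² − 16x − 23.
Step 3: lead(−12x⁴ − 7x³ + 9x² − 16x − 23) ÷ lead(D) = −12x⁴ ÷ −3x = 4x³. Subtract (4x³)·D = −12x⁴ − 16x³. Remainder: 9x³ + 9x² − 16x − 23.
Step 4: lead(9x³ + 9x² − 16x − 23) ÷ lead(D) = 9x³ ÷ −3x = −3x². Subtract (−3x²)·D = 9x³ + 12x². Remainder: −3x² − 16x − 23.
Step 5: lead(−3x² − 16x − 23) ÷ lead(D) = −3x² ÷ −3x = x. Subtract (x)·D = −3x² − 4x. Remainder: −12x − 23.
Step 6: lead(−12x − 23) ÷ lead(D) = −12x ÷ −3x = 4. Subtract (4)·D = −12x − 16. Remainder: −7.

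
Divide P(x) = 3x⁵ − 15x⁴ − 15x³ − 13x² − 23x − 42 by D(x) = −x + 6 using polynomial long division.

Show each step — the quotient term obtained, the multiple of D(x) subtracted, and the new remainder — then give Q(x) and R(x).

Q(x) = −3x⁴ − 3x³ − 3x² − 5x − 7; R(x) = 0

Step 1: lead(3x⁵ − 15x⁴ − 15x³ − 13x² − 23x − 42) ÷ lead(D) = 3x⁵ ÷ −x = −3x⁴. Subtract (−3x⁴)·D = 3x⁵ − 18x⁴. Remainder: 3x⁴ − 15x³ − 13x² − 23x − 42.
Step 2: lead(3x⁴ − 15x³ − 13x² − 23x − 42) ÷ lead(D) = 3x⁴ ÷ −x = −3x³. Subtract (−3x³)·D = 3x⁴ − 18x³. Remainder: 3x³ − 13x² − 23x − 42.
Step 3: lead(3x³ − 13x² − 23x − 42) ÷ lead(D) = 3x³ ÷ −x = −3x². Subtract (−3x²)·D = 3x³ − 18x². Remainder: 5x² − 23x − 42.
Step 4: lead(5x² − 23x − 42) ÷ lead(D) = 5x² ÷ −x = −5x. Subtract (−5x)·D = 5x² − 30x. Remainder: 7x − 42.
Step 5: lead(7x − 42) ÷ lead(D) = 7x ÷ −x = −7. Subtract (−7)·D = 7x − 42. Remainder: 0.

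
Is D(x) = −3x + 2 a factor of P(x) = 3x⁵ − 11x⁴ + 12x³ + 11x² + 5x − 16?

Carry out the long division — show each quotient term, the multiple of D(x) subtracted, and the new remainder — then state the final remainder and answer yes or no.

R(x) = −6, so D(x) is not a factor of P(x). no

Step 1: lead(3x⁵ − 11x⁴ + 12x³ + 11x² + 5x − 16) ÷ lead(D) = 3x⁵ ÷ −3x = −x⁴. Subtract (−x⁴)·D = 3x⁵ − 2x⁴. Remainder: −9x⁴ + 12x³ + 11x² + 5x − 16.
Step 2: lead(−9x⁴ + 12x³ + 11x² + 5x − 16) ÷ lead(D) = −9x⁴ ÷ −3x = 3x³. Subtract (3x³)·D = −9x⁴ + 6x³. Remainder: 6x³ + 11x² + 5x − 16.
Step 3: lead(6x³ + 11x² + 5x − 16) ÷ lead(D) = 6x³ ÷ −3x = −2x². Subtract (−2x²)·D = 6x³ − 4x². Remainder: 15x² + 5x − 16.
Step 4: lead(15x² + 5x − 16) ÷ lead(D) = 15x² ÷ −3x = −5x. Subtract (−5x)·D = 15x² − 10x. Remainder: 15x − 16.
Step 5: lead(15x − 16) ÷ lead(D) = 15x ÷ −3x = −5. Subtract (−5)·D = 15x − 10. Remainder: −6.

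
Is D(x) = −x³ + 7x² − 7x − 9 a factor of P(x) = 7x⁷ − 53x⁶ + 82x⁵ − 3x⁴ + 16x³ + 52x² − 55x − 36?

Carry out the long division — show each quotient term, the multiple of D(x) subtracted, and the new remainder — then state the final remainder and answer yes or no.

Step 1: lead(7x⁷ − 53x⁶ + 82x⁵ − 3x⁴ + 16x³ + 52x² − 55x − 36) ÷ lead(D) = 7x⁷ ÷ −x³ = −7x⁴. Subtract (−7x⁴)·D = 7x⁷ − 49x⁶ + 49x⁵ + 63x⁴. Remainder: −4x⁶ + 33x⁵ − 66x⁴ + 16x³ + 52x² − 55x − 36.
Step 2: lead(−4x⁶ + 33x⁵ − 66x⁴ + 16x³ + 52x² − 55x − 36) ÷ lead(D) = −4x⁶ ÷ −x³ = 4x³. Subtract (4x³)·D = −4x⁶ + 28x⁵ − 28x⁴ − 36x³. Remainder: 5x⁵ − 38x⁴ + 52x³ + 52x² − 55x − 36.
Step 3: lead(5x⁵ − 38x⁴ + 52x³ + 52x² − 55x − 36) ÷ lead(D) = 5x⁵ ÷ −x³ = −5x². Subtract (−5x²)·D = 5x⁵ − 35x⁴ + 35x³ + 45x². Remainder: −3x⁴ + 17x³ + 7x² − 55x − 36.
Step 4: lead(−3x⁴ + 17x³ + 7x² − 55x − 36) ÷ lead(D) = −3x⁴ ÷ −x³ = 3x. Subtract (3x)·D = −3x⁴ + 21x³ − 21x² − 27x. Remainder: −4x³ + 28x² − 28x − 36.
Step 5: lead(−4x³ + 28x² − 28x − 36) ÷ lead(D) = −4x³ ÷ −x³ = 4. Subtract (4)·D = −4x³ + 28x² − 28x − 36. Remainder: 0.

R(x) = 0, so D(x) is a factor of P(x). yes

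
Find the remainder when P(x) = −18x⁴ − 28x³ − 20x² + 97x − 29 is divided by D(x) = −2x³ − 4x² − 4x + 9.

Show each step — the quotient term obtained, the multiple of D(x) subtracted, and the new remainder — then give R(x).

Step 1: lead(−18x⁴ − 28x³ − 20x² + 97x − 29) ÷ lead(D) = −18x⁴ ÷ −2x³ = 9x. Subtract (9x)·D = −18x⁴ − 36x³ − 36x² + 81x. Remainder: 8x³ + 16x² + 16x − 29.
Step 2: lead(8x³ + 16x² + 16x − 29) ÷ lead(D) = 8x³ ÷ −2x³ = −4. Subtract (−4)·D = 8x³ + 16x² + 16x − 36. Remainder: 7.

R(x) = 7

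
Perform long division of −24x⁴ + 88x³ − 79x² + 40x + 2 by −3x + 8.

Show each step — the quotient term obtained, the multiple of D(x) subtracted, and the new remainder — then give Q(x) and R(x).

Q(x) = 8x³ − 8x² + 5x; R(x) = 2

Step 1: lead(−24x⁴ + 88x³ − 79x² + 40x + 2) ÷ lead(D) = −24x⁴ ÷ −3x = 8x³. Subtract (8x³)·D = −24x⁴ + 64x³. Remainder: 24x³ − 79x² + 40x + 2.
Step 2: lead(24x³ − 79x² + 40x + 2) ÷ lead(D) = 24x³ ÷ −3x = −8x². Subtract (−8x²)·D = 24x³ − 64x². Remainder: −15x² + 40x + 2.
Step 3: lead(−15x² + 40x + 2) ÷ lead(D) = −15x² ÷ −3x = 5x. Subtract (5x)·D = −15x² + 40x. Remainder: 2.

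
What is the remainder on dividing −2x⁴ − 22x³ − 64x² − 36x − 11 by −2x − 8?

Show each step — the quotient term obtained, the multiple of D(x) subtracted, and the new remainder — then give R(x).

Step 1: lead(−2x⁴ − 22x³ − 64x² − 36x − 11) ÷ lead(D) = −2x⁴ ÷ −2x = x³. Subtract (x³)·D = −2x⁴ − 8x³. Remainder: −14x³ − 64x² − 36x − 11.
Step 2: lead(−14x³ − 64x² − 36x − 11) ÷ lead(D) = −14x³ ÷ −2x = 7x². Subtract (7x²)·D = −14x³ − 56x². Remainder: −8x² − 36x − 11.
Step 3: lead(−8x² − 36x − 11) ÷ lead(D) = −8x² ÷ −2x = 4x. Subtract (4x)·D = −8x² − 32x. Remainder: −4x − 11.
Step 4: lead(−4x − 11) ÷ lead(D) = −4x ÷ −2x = 2. Subtract (2)·D = −4x − 16. Remainder: 5.

R(x) = 5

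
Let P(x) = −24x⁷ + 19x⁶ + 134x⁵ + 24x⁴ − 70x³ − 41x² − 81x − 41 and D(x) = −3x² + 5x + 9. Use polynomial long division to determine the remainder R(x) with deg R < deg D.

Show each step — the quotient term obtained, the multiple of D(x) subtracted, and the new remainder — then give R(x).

Step 1: lead(−24x⁷ + 19x⁶ + 134x⁵ + 24x⁴ − 70x³ − 41x² − 81x − 41) ÷ lead(D) = −24x⁷ ÷ −3x² = 8x⁵. Subtract (8x⁵)·D = −24x⁷ + 40x⁶ + 72x⁵. Remainder: −21x⁶ + 62x⁵ + 24x⁴ − 70x³ − 41x² − 81x − 41.
Step 2: lead(−21x⁶ + 62x⁵ + 24x⁴ − 70x³ − 41x² − 81x − 41) ÷ lead(D) = −21x⁶ ÷ −3x² = 7x⁴. Subtract (7x⁴)·D = −21x⁶ + 35x⁵ + 63x⁴. Remainder: 27x⁵ − 39x⁴ − 70x³ − 41x² − 81x − 41.
Step 3: lead(27x⁵ − 39x⁴ − 70x³ − 41x² − 81x − 41) ÷ lead(D) = 27x⁵ ÷ −3x² = −9x³. Subtract (−9x³)·D = 27x⁵ − 45x⁴ − 81x³. Remainder: 6x⁴ + 11x³ − 41x² − 81x − 41.
Step 4: lead(6x⁴ + 11x³ − 41x² − 81x − 41) ÷ lead(D) = 6x⁴ ÷ −3x² = −2x². Subtract (−2x²)·D = 6x⁴ − 10x³ − 18x². Remainder: 21x³ − 23x² − 81x − 41.
Step 5: lead(21x³ − 23x² − 81x − 41) ÷ lead(D) = 21x³ ÷ −3x² = −7x. Subtract (−7x)·D = 21x³ − 35x² − 63x. Remainder: 12x² − 18x − 41.
Step 6: lead(12x² − 18x − 41) ÷ lead(D) = 12x² ÷ −3x² = −4. Subtract (−4)·D = 12x² − 20x − 36. Remainder: 2x − 5.

R(x) = 2x − 5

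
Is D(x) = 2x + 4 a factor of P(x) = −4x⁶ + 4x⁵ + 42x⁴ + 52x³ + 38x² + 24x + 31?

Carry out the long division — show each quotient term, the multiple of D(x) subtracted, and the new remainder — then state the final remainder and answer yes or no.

Step 1: lead(−4x⁶ + 4x⁵ + 42x⁴ + 52x³ + 38x² + 24x + 31) ÷ lead(D) = −4x⁶ ÷ 2x = −2x⁵. Subtract (−2x⁵)·D = −4x⁶ − 8x⁵. Remainder: 12x⁵ + 42x⁴ + 52x³ + 38x² + 24x + 31.
Step 2: lead(12x⁵ + 42x⁴ + 52x³ + 38x² + 24x + 31) ÷ lead(D) = 12x⁵ ÷ 2x = 6x⁴. Subtract (6x⁴)·D = 12x⁵ + 24x⁴. Remainder: 18x⁴ + 52x³ + 38x² + 24x + 31.
Step 3: lead(18x⁴ + 52x³ + 38x² + 24x + 31) ÷ lead(D) = 18x⁴ ÷ 2x = 9x³. Subtract (9x³)·D = 18x⁴ + 36x³. Remainder: 16x³ + 38x² + 24x + 31.
Step 4: lead(16x³ + 38x² + 24x + 31) ÷ lead(D) = 16x³ ÷ 2x = 8x². Subtract (8x²)·D = 16x³ + 32x². Remainder: 6x² + 24x + 31.
Step 5: lead(6x² + 24x + 31) ÷ lead(D) = 6x² ÷ 2x = 3x. Subtract (3x)·D = 6x² + 12x. Remainder: 12x + 31.
Step 6: lead(12x + 31) ÷ lead(D) = 12x ÷ 2x = 6. Subtract (6)·D = 12x + 24. Remainder: 7.

R(x) = 7, so D(x) is not a factor of P(x). no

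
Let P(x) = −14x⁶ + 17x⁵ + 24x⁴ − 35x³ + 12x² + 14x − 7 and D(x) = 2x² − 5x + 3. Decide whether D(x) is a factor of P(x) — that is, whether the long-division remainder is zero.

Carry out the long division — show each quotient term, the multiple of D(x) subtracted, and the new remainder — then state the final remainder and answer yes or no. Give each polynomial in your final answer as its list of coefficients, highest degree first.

R = [6, 5], so D(x) is not a factor of P(x). no

Step 1: lead(−14x⁶ + 17x⁵ + 24x⁴ − 35x³ + 12x² + 14x − 7) ÷ lead(D) = −14x⁶ ÷ 2x² = −7x⁴. Subtract (−7x⁴)·D = −14x⁶ + 35x⁵ − 21x⁴. Remainder: −18x⁵ + 45x⁴ − 35x³ + 12x² + 14x − 7.
Step 2: lead(−18x⁵ + 45x⁴ − 35x³ + 12x² + 14x − 7) ÷ lead(D) = −18x⁵ ÷ 2x² = −9x³. Subtract (−9x³)·D = −18x⁵ + 45x⁴ − 27x³. Remainder: −8x³ + 12x² + 14x − 7.
Step 3: lead(−8x³ + 12x² + 14x − 7) ÷ lead(D) = −8x³ ÷ 2x² = −4x. Subtract (−4x)·D = −8x³ + 20x² − 12x. Remainder: −8x² + 26x − 7.
Step 4: lead(−8x² + 26x − 7) ÷ lead(D) = −8x² ÷ 2x² = −4. Subtract (−4)·D = −8x² + 20x − 12. Remainder: 6x + 5.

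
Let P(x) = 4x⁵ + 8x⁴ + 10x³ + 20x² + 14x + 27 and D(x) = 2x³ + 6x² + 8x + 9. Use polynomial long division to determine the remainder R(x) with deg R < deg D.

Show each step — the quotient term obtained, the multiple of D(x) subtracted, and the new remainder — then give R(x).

Step 1: lead(4x⁵ + 8x⁴ + 10x³ + 20x² + 14x + 27) ÷ lead(D) = 4x⁵ ÷ 2x³ = 2x². Subtract (2x²)·D = 4x⁵ + 12x⁴ + 16x³ + 18x². Remainder: −4x⁴ − 6x³ + 2x² + 14x + 27.
Step 2: lead(−4x⁴ − 6x³ + 2x² + 14x + 27) ÷ lead(D) = −4x⁴ ÷ 2x³ = −2x. Subtract (−2x)·D = −4x⁴ − 12x³ − 16x² − 18x. Remainder: 6x³ + 18x² + 32x + 27.
Step 3: lead(6x³ + 18x² + 32x + 27) ÷ lead(D) = 6x³ ÷ 2x³ = 3. Subtract (3)·D = 6x³ + 18x² + 24x + 27. Remainder: 8x.

R(x) = 8x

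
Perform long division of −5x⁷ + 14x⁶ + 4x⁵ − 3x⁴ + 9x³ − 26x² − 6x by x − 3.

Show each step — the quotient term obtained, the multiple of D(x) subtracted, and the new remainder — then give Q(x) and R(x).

Step 1: lead(−5x⁷ + 14x⁶ + 4x⁵ − 3x⁴ + 9x³ − 26x² − 6x) ÷ lead(D) = −5x⁷ ÷ x = −5x⁶. Subtract (−5x⁶)·D = −5x⁷ + 15x⁶. Remainder: −x⁶ + 4x⁵ − 3x⁴ + 9x³ − 26x² − 6x.
Step 2: lead(−x⁶ + 4x⁵ − 3x⁴ + 9x³ − 26x² − 6x) ÷ lead(D) = −x⁶ ÷ x = −x⁵. Subtract (−x⁵)·D = −x⁶ + 3x⁵. Remainder: x⁵ − 3x⁴ + 9x³ − 26x² − 6x.
Step 3: lead(x⁵ − 3x⁴ + 9x³ − 26x² − 6x) ÷ lead(D) = x⁵ ÷ x = x⁴. Subtract (x⁴)·D = x⁵ − 3x⁴. Remainder: 9x³ − 26x² − 6x.
Step 4: lead(9x³ − 26x² − 6x) ÷ lead(D) = 9x³ ÷ x = 9x². Subtract (9x²)·D = 9x³ − 27x². Remainder: x² − 6x.
Step 5: lead(x² − 6x) ÷ lead(D) = x² ÷ x = x. Subtract (x)·D = x² − 3x. Remainder: −3x.
Step 6: lead(−3x) ÷ lead(D) = −3x ÷ x = −3. Subtract (−3)·D = −3x + 9. Remainder: −9.

Q(x) = −5x⁶ − x⁵ + x⁴ + 9x² + x − 3; R(x) = −9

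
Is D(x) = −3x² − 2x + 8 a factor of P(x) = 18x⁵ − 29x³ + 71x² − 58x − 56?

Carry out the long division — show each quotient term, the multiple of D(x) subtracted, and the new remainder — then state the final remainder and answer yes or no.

Step 1: lead(18x⁵ − 29x³ + 71x² − 58x − 56) ÷ lead(D) = 18x⁵ ÷ −3x² = −6x³. Subtract (−6x³)·D = 18x⁵ + 12x⁴ − 48x³. Remainder: −12x⁴ + 19x³ + 71x² − 58x − 56.
Step 2: lead(−12x⁴ + 19x³ + 71x² − 58x − 56) ÷ lead(D) = −12x⁴ ÷ −3x² = 4x². Subtract (4x²)·D = −12x⁴ − 8x³ + 32x². Remainder: 27x³ + 39x² − 58x − 56.
Step 3: lead(27x³ + 39x² − 58x − 56) ÷ lead(D) = 27x³ ÷ −3x² = −9x. Subtract (−9x)·D = 27x³ + 18x² − 72x. Remainder: 21x² + 14x − 56.
Step 4: lead(21x² + 14x − 56) ÷ lead(D) = 21x² ÷ −3x² = −7. Subtract (−7)·D = 21x² + 14x − 56. Remainder: 0.

R(x) = 0, so D(x) is a factor of P(x). yes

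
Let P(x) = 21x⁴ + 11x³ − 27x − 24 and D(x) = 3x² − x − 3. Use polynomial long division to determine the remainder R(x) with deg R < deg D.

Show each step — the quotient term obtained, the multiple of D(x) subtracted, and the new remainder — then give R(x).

Step 1: lead(21x⁴ + 11x³ − 27x − 24) ÷ lead(D) = 21x⁴ ÷ 3x² = 7x². Subtract (7x²)·D = 21x⁴ − 7x³ − 21x². Remainder: 18x³ + 21x² − 27x − 24.
Step 2: lead(18x³ + 21x² − 27x − 24) ÷ lead(D) = 18x³ ÷ 3x² = 6x. Subtract (6x)·D = 18x³ − 6x² − 18x. Remainder: 27x² − 9x − 24.
Step 3: lead(27x² − 9x − 24) ÷ lead(D) = 27x² ÷ 3x² = 9. Subtract (9)·D = 27x² − 9x − 27. Remainder: 3.

R(x) = 3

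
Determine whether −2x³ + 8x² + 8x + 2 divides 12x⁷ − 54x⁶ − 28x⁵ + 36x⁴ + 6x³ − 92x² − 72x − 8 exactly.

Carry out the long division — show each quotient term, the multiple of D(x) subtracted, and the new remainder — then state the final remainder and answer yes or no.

Step 1: lead(12x⁷ − 54x⁶ − 28x⁵ + 36x⁴ + 6x³ − 92x² − 72x − 8) ÷ lead(D) = 12x⁷ ÷ −2x³ = −6x⁴. Subtract (−6x⁴)·D = 12x⁷ − 48x⁶ − 48x⁵ − 12x⁴. Remainder: −6x⁶ + 20x⁵ + 48x⁴ + 6x³ − 92x² − 72x − 8.
Step 2: lead(−6x⁶ + 20x⁵ + 48x⁴ + 6x³ − 92x² − 72x − 8) ÷ lead(D) = −6x⁶ ÷ −2x³ = 3x³. Subtract (3x³)·D = −6x⁶ + 24x⁵ + 24x⁴ + 6x³. Remainder: −4x⁵ + 24x⁴ − 92x² − 72x − 8.
Step 3: lead(−4x⁵ + 24x⁴ − 92x² − 72x − 8) ÷ lead(D) = −4x⁵ ÷ −2x³ = 2x². Subtract (2x²)·D = −4x⁵ + 16x⁴ + 16x³ + 4x². Remainder: 8x⁴ − 16x³ − 96x² − 72x − 8.
Step 4: lead(8x⁴ − 16x³ − 96x² − 72x − 8) ÷ lead(D) = 8x⁴ ÷ −2x³ = −4x. Subtract (−4x)·D = 8x⁴ − 32x³ − 32x² − 8x. Remainder: 16x³ − 64x² − 64x − 8.
Step 5: lead(16x³ − 64x² − 64x − 8) ÷ lead(D) = 16x³ ÷ −2x³ = −8. Subtract (−8)·D = 16x³ − 64x² − 64x − 16. Remainder: 8.

R(x) = 8, so D(x) is not a factor of P(x). no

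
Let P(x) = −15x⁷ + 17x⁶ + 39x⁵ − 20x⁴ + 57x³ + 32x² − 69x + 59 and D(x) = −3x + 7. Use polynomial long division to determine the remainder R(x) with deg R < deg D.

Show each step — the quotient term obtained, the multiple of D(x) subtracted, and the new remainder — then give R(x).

Step 1: lead(−15x⁷ + 17x⁶ + 39x⁵ − 20x⁴ + 57x³ + 32x² − 69x + 59) ÷ lead(D) = −15x⁷ ÷ −3x = 5x⁶. Subtract (5x⁶)·D = −15x⁷ + 35x⁶. Remainder: −18x⁶ + 39x⁵ − 20x⁴ + 57x³ + 32x² − 69x + 59.
Step 2: lead(−18x⁶ + 39x⁵ − 20x⁴ + 57x³ + 32x² − 69x + 59) ÷ lead(D) = −18x⁶ ÷ −3x = 6x⁵. Subtract (6x⁵)·D = −18x⁶ + 42x⁵. Remainder: −3x⁵ − 20x⁴ + 57x³ + 32x² − 69x + 59.
Step 3: lead(−3x⁵ − 20x⁴ + 57x³ + 32x² − 69x + 59) ÷ lead(D) = −3x⁵ ÷ −3x = x⁴. Subtract (x⁴)·D = −3x⁵ + 7x⁴. Remainder: −27x⁴ + 57x³ + 32x² − 69x + 59.
Step 4: lead(−27x⁴ + 57x³ + 32x² − 69x + 59) ÷ lead(D) = −27x⁴ ÷ −3x = 9x³. Subtract (9x³)·D = −27x⁴ + 63x³. Remainder: −6x³ + 32x² − 69x + 59.
Step 5: lead(−6x³ + 32x² − 69x + 59) ÷ lead(D) = −6x³ ÷ −3x = 2x². Subtract (2x²)·D = −6x³ + 14x². Remainder: 18x² − 69x + 59.
Step 6: lead(18x² − 69x + 59) ÷ lead(D) = 18x² ÷ −3x = −6x. Subtract (−6x)·D = 18x² − 42x. Remainder: −27x + 59.
Step 7: lead(−27x + 59) ÷ lead(D) = −27x ÷ −3x = 9. Subtract (9)·D = −27x + 63. Remainder: −4.

R(x) = −4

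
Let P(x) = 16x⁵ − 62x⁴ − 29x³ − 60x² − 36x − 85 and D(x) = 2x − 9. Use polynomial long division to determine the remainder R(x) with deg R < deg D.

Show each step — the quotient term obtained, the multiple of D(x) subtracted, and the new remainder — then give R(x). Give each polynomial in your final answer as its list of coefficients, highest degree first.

Step 1: lead(16x⁵ − 62x⁴ − 29x³ − 60x² − 36x − 85) ÷ lead(D) = 16x⁵ ÷ 2x = 8x⁴. Subtract (8x⁴)·D = 16x⁵ − 72x⁴. Remainder: 10x⁴ − 29x³ − 60x² − 36x − 85.
Step 2: lead(10x⁴ − 29x³ − 60x² − 36x − 85) ÷ lead(D) = 10x⁴ ÷ 2x = 5x³. Subtract (5x³)·D = 10x⁴ − 45x³. Remainder: 16x³ − 60x² − 36x − 85.
Step 3: lead(16x³ − 60x² − 36x − 85) ÷ lead(D) = 16x³ ÷ 2x = 8x². Subtract (8x²)·D = 16x³ − 72x². Remainder: 12x² − 36x − 85.
Step 4: lead(12x² − 36x − 85) ÷ lead(D) = 12x² ÷ 2x = 6x. Subtract (6x)·D = 12x² − 54x. Remainder: 18x − 85.
Step 5: lead(18x − 85) ÷ lead(D) = 18x ÷ 2x = 9. Subtract (9)·D = 18x − 81. Remainder: −4.

R = [-4]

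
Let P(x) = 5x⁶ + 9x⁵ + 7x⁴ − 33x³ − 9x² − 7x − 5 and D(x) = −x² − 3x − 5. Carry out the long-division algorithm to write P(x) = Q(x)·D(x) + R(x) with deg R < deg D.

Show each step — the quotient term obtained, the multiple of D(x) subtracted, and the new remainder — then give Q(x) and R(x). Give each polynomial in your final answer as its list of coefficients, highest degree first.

Step 1: lead(5x⁶ + 9x⁵ + 7x⁴ − 33x³ − 9x² − 7x − 5) ÷ lead(D) = 5x⁶ ÷ −x² = −5x⁴. Subtract (−5x⁴)·D = 5x⁶ + 15x⁵ + 25x⁴. Remainder: −6x⁵ − 18x⁴ − 33x³ − 9x² − 7x − 5.
Step 2: lead(−6x⁵ − 18x⁴ − 33x³ − 9x² − 7x − 5) ÷ lead(D) = −6x⁵ ÷ −x² = 6x³. Subtract (6x³)·D = −6x⁵ − 18x⁴ − 30x³. Remainder: −3x³ − 9x² − 7x − 5.
Step 3: lead(−3x³ − 9x² − 7x − 5) ÷ lead(D) = −3x³ ÷ −x² = 3x. Subtract (3x)·D = −3x³ − 9x² − 15x. Remainder: 8x − 5.

Q = [-5, 6, 0, 3, 0]; R = [8, -5]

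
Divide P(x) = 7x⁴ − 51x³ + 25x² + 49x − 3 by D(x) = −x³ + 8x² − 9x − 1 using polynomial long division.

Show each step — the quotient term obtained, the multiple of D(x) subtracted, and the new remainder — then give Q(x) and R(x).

Q(x) = −7x − 5; R(x) = 2x² − 3x − 8

Step 1: lead(7x⁴ − 51x³ + 25x² + 49x − 3) ÷ lead(D) = 7x⁴ ÷ −x³ = −7x. Subtract (−7x)·D = 7x⁴ − 56x³ + 63x² + 7x. Remainder: 5x³ − 38x² + 42x − 3.
Step 2: lead(5x³ − 38x² + 42x − 3) ÷ lead(D) = 5x³ ÷ −x³ = −5. Subtract (−5)·D = 5x³ − 40x² + 45x + 5. Remainder: 2x² − 3x − 8.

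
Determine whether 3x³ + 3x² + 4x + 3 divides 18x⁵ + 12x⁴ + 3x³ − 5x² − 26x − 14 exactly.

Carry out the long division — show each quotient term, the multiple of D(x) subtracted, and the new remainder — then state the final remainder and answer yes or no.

Step 1: lead(18x⁵ + 12x⁴ + 3x³ − 5x² − 26x − 14) ÷ lead(D) = 18x⁵ ÷ 3x³ = 6x². Subtract (6x²)·D = 18x⁵ + 18x⁴ + 24x³ + 18x². Remainder: −6x⁴ − 21x³ − 23x² − 26x − 14.
Step 2: lead(−6x⁴ − 21x³ − 23x² − 26x − 14) ÷ lead(D) = −6x⁴ ÷ 3x³ = −2x. Subtract (−2x)·D = −6x⁴ − 6x³ − 8x² − 6x. Remainder: −15x³ − 15x² − 20x − 14.
Step 3: lead(−15x³ − 15x² − 20x − 14) ÷ lead(D) = −15x³ ÷ 3x³ = −5. Subtract (−5)·D = −15x³ − 15x² − 20x − 15. Remainder: 1.

R(x) = 1, so D(x) is not a factor of P(x). no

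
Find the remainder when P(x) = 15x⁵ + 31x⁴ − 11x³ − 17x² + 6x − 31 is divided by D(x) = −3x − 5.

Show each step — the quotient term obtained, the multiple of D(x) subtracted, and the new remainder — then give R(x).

R(x) = 9

Step 1: lead(15x⁵ + 31x⁴ − 11x³ − 17x² + 6x − 31) ÷ lead(D) = 15x⁵ ÷ −3x = −5x⁴. Subtract (−5x⁴)·D = 15x⁵ + 25x⁴. Remainder: 6x⁴ − 11x³ − 17x² + 6x − 31.
Step 2: lead(6x⁴ − 11x³ − 17x² + 6x − 31) ÷ lead(D) = 6x⁴ ÷ −3x = −2x³. Subtract (−2x³)·D = 6x⁴ + 10x³. Remainder: −21x³ − 17x² + 6x − 31.
Step 3: lead(−21x³ − 17x² + 6x − 31) ÷ lead(D) = −21x³ ÷ −3x = 7x². Subtract (7x²)·D = −21x³ − 35x². Remainder: 18x² + 6x − 31.
Step 4: lead(18x² + 6x − 31) ÷ lead(D) = 18x² ÷ −3x = −6x. Subtract (−6x)·D = 18x² + 30x. Remainder: −24x − 31.
Step 5: lead(−24x − 31) ÷ lead(D) = −24x ÷ −3x = 8. Subtract (8)·D = −24x − 40. Remainder: 9.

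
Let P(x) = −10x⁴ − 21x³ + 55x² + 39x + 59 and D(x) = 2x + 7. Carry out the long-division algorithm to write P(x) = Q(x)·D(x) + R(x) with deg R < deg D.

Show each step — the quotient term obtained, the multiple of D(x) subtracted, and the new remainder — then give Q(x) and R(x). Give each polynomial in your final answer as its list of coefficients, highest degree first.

Q = [-5, 7, 3, 9]; R = [-4]

Step 1: lead(−10x⁴ − 21x³ + 55x² + 39x + 59) ÷ lead(D) = −10x⁴ ÷ 2x = −5x³. Subtract (−5x³)·D = −10x⁴ − 35x³. Remainder: 14x³ + 55x² + 39x + 59.
Step 2: lead(14x³ + 55x² + 39x + 59) ÷ lead(D) = 14x³ ÷ 2x = 7x². Subtract (7x²)·D = 14x³ + 49x². Remainder: 6x² + 39x + 59.
Step 3: lead(6x² + 39x + 59) ÷ lead(D) = 6x² ÷ 2x = 3x. Subtract (3x)·D = 6x² + 21x. Remainder: 18x + 59.
Step 4: lead(18x + 59) ÷ lead(D) = 18x ÷ 2x = 9. Subtract (9)·D = 18x + 63. Remainder: −4.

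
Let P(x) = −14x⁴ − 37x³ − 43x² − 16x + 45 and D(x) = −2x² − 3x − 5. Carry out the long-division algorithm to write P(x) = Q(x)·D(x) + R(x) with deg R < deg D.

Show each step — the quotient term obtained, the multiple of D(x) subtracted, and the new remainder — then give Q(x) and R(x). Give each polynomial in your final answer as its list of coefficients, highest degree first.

Q = [7, 8, -8]; R = [5]

Step 1: lead(−14x⁴ − 37x³ − 43x² − 16x + 45) ÷ lead(D) = −14x⁴ ÷ −2x² = 7x². Subtract (7x²)·D = −14x⁴ − 21x³ − 35x². Remainder: −16x³ − 8x² − 16x + 45.
Step 2: lead(−16x³ − 8x² − 16x + 45) ÷ lead(D) = −16x³ ÷ −2x² = 8x. Subtract (8x)·D = −16x³ − 24x² − 40x. Remainder: 16x² + 24x + 45.
Step 3: lead(16x² + 24x + 45) ÷ lead(D) = 16x² ÷ −2x² = −8. Subtract (−8)·D = 16x² + 24x + 40. Remainder: 5.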